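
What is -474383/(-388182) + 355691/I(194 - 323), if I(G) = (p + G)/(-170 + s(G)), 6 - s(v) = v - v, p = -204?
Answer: 7548034782169/43088202 ≈ 1.7518e+5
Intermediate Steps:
s(v) = 6 (s(v) = 6 - (v - v) = 6 - 1*0 = 6 + 0 = 6)
I(G) = 51/41 - G/164 (I(G) = (-204 + G)/(-170 + 6) = (-204 + G)/(-164) = (-204 + G)*(-1/164) = 51/41 - G/164)
-474383/(-388182) + 355691/I(194 - 323) = -474383/(-388182) + 355691/(51/41 - (194 - 323)/164) = -474383*(-1/388182) + 355691/(51/41 - 1/164*(-129)) = 474383/388182 + 355691/(51/41 + 129/164) = 474383/388182 + 355691/(333/164) = 474383/388182 + 355691*(164/333) = 474383/388182 + 58333324/333 = 7548034782169/43088202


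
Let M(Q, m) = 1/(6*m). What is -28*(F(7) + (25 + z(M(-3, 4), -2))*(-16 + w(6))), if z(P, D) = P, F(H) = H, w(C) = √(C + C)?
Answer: 33068/3 - 4207*√3/3 ≈ 8593.8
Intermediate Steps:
w(C) = √2*√C (w(C) = √(2*C) = √2*√C)
M(Q, m) = 1/(6*m)
-28*(F(7) + (25 + z(M(-3, 4), -2))*(-16 + w(6))) = -28*(7 + (25 + (⅙)/4)*(-16 + √2*√6)) = -28*(7 + (25 + (⅙)*(¼))*(-16 + 2*√3)) = -28*(7 + (25 + 1/24)*(-16 + 2*√3)) = -28*(7 + 601*(-16 + 2*√3)/24) = -28*(7 + (-1202/3 + 601*√3/12)) = -28*(-1181/3 + 601*√3/12) = 33068/3 - 4207*√3/3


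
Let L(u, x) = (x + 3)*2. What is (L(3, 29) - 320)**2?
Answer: 65536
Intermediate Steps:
L(u, x) = 6 + 2*x (L(u, x) = (3 + x)*2 = 6 + 2*x)
(L(3, 29) - 320)**2 = ((6 + 2*29) - 320)**2 = ((6 + 58) - 320)**2 = (64 - 320)**2 = (-256)**2 = 65536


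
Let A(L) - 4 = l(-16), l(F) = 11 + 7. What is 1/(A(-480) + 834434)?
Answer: 1/834456 ≈ 1.1984e-6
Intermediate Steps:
l(F) = 18
A(L) = 22 (A(L) = 4 + 18 = 22)
1/(A(-480) + 834434) = 1/(22 + 834434) = 1/834456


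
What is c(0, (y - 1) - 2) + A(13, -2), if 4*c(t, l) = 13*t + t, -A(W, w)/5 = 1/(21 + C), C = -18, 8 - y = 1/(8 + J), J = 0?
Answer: -5/3 ≈ -1.6667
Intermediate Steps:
y = 63/8 (y = 8 - 1/(8 + 0) = 8 - 1/8 = 63/8 ≈ 7.8750)
A(W, w) = -5/3 (A(W, w) = -5/(21 - 18) = -5/3)
c(t, l) = 7*t/2 (c(t, l) = (13*t + t)/4 = (14*t)/4 = 7*t/2)
c(0, (y - 1) - 2) + A(13, -2) = (7/2)*0 - 5/3 = 0 - 5/3 = -5/3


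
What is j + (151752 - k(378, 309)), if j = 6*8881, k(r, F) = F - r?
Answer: 205107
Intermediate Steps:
j = 53286
j + (151752 - k(378, 309)) = 53286 + (151752 - (309 - 1*378)) = 53286 + (151752 - (309 - 378)) = 53286 + (151752 - 1*(-69)) = 53286 + (151752 + 69) = 53286 + 151821 = 205107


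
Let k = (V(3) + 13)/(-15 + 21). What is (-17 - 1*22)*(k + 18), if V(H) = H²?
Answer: -845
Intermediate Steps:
k = 11/3 (k = (3² + 13)/(-15 + 21) = (9 + 13)/6 = 22*(⅙) = 11/3 ≈ 3.6667)
(-17 - 1*22)*(k + 18) = (-17 - 1*22)*(11/3 + 18) = (-17 - 22)*(65/3) = -39*65/3 = -845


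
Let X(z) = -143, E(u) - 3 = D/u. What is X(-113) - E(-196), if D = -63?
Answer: -4097/28 ≈ -146.32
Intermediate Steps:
E(u) = 3 - 63/u
X(-113) - E(-196) = -143 - (3 - 63/(-196)) = -143 - (3 - 63*(-1/196)) = -143 - (3 + 9/28) = -143 - 1*93/28 = -143 - 93/28 = -4097/28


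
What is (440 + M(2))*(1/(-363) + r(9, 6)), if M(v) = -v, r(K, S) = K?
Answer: 476836/121 ≈ 3940.8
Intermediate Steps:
(440 + M(2))*(1/(-363) + r(9, 6)) = (440 - 1*2)*(1/(-363) + 9) = (440 - 2)*(-1/363 + 9) = 438*(3266/363) = 476836/121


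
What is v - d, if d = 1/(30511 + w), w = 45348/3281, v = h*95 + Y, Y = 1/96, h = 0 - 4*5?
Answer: -18267613836637/9614586144 ≈ -1900.0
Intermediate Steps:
h = -20 (h = 0 - 20 = -20)
Y = 1/96 ≈ 0.010417
v = -182399/96 (v = -20*95 + 1/96 = -1900 + 1/96 = -182399/96 ≈ -1900.0)
w = 45348/3281 (w = 45348*(1/3281) = 45348/3281 ≈ 13.821)
d = 3281/100151939 (d = 1/(30511 + 45348/3281) = 1/(100151939/3281) = 3281/100151939 ≈ 3.2760e-5)
v - d = -182399/96 - 1*3281/100151939 = -182399/96 - 3281/100151939 = -18267613836637/9614586144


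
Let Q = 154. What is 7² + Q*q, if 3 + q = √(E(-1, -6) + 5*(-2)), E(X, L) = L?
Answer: -413 + 616*I ≈ -413.0 + 616.0*I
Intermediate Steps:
q = -3 + 4*I (q = -3 + √(-6 + 5*(-2)) = -3 + √(-6 - 10) = -3 + √(-16) = -3 + 4*I ≈ -3.0 + 4.0*I)
7² + Q*q = 7² + 154*(-3 + 4*I) = 49 + (-462 + 616*I) = -413 + 616*I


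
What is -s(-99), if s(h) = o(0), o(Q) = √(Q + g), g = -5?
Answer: -I*√5 ≈ -2.2361*I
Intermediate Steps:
o(Q) = √(-5 + Q) (o(Q) = √(Q - 5) = √(-5 + Q))
s(h) = I*√5 (s(h) = √(-5 + 0) = √(-5) = I*√5)
-s(-99) = -I*√5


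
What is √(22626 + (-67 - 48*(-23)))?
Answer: √23663 ≈ 153.83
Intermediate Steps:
√(22626 + (-67 - 48*(-23))) = √(22626 + (-67 + 1104)) = √(22626 + 1037) = √23663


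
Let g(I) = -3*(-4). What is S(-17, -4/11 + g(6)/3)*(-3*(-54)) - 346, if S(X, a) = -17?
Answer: -3100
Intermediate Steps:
g(I) = 12
S(-17, -4/11 + g(6)/3)*(-3*(-54)) - 346 = -(-51)*(-54) - 346 = -17*162 - 346 = -2754 - 346 = -3100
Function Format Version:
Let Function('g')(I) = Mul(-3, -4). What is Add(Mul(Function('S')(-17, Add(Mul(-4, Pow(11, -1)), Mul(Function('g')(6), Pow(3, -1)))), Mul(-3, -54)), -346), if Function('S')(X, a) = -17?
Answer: -3100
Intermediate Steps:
Function('g')(I) = 12
Add(Mul(Function('S')(-17, Add(Mul(-4, Pow(11, -1)), Mul(Function('g')(6), Pow(3, -1)))), Mul(-3, -54)), -346) = Add(Mul(-17, Mul(-3, -54)), -346) = Add(Mul(-17, 162), -346) = Add(-2754, -346) = -3100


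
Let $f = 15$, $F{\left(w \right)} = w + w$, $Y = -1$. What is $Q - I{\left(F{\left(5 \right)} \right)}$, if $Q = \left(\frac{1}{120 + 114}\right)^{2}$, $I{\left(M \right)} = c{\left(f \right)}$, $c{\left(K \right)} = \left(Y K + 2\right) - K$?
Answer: $\frac{1533169}{54756} \approx 28.0$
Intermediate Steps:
$F{\left(w \right)} = 2 w$
$c{\left(K \right)} = 2 - 2 K$ ($c{\left(K \right)} = \left(- K + 2\right) - K = \left(2 - K\right) - K = 2 - 2 K$)
$I{\left(M \right)} = -28$ ($I{\left(M \right)} = 2 - 30 = -28$)
$Q = \frac{1}{54756}$ ($Q = \left(\frac{1}{234}\right)^{2} = \frac{1}{54756} \approx 1.8263 \cdot 10^{-5}$)
$Q - I{\left(F{\left(5 \right)} \right)} = \frac{1}{54756} - -28 = \frac{1}{54756} + 28 = \frac{1533169}{54756}$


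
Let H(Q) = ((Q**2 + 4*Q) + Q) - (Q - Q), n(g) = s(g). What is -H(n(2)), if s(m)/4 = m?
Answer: -104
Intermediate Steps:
s(m) = 4*m
n(g) = 4*g
H(Q) = Q**2 + 5*Q (H(Q) = (Q**2 + 5*Q) - 1*0 = (Q**2 + 5*Q) + 0 = Q**2 + 5*Q)
-H(n(2)) = -4*2*(5 + 4*2) = -8*(5 + 8) = -8*13 = -1*104 = -104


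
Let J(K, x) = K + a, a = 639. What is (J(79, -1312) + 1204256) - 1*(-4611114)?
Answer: 5816088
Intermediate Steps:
J(K, x) = 639 + K (J(K, x) = K + 639 = 639 + K)
(J(79, -1312) + 1204256) - 1*(-4611114) = ((639 + 79) + 1204256) - 1*(-4611114) = (718 + 1204256) + 4611114 = 1204974 + 4611114 = 5816088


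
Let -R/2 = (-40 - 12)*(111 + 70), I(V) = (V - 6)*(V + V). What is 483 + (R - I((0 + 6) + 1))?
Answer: 19293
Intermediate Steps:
I(V) = 2*V*(-6 + V) (I(V) = (-6 + V)*(2*V) = 2*V*(-6 + V))
R = 18824 (R = -2*(-40 - 12)*(111 + 70) = -(-104)*181 = -2*(-9412) = 18824)
483 + (R - I((0 + 6) + 1)) = 483 + (18824 - 2*((0 + 6) + 1)*(-6 + ((0 + 6) + 1))) = 483 + (18824 - 2*(6 + 1)*(-6 + (6 + 1))) = 483 + (18824 - 2*7*(-6 + 7)) = 483 + (18824 - 2*7) = 483 + (18824 - 1*14) = 483 + (18824 - 14) = 483 + 18810 = 19293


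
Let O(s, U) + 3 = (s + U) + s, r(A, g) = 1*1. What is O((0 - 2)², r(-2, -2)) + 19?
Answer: 25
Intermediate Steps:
r(A, g) = 1
O(s, U) = -3 + U + 2*s (O(s, U) = -3 + ((s + U) + s) = -3 + ((U + s) + s) = -3 + (U + 2*s) = -3 + U + 2*s)
O((0 - 2)², r(-2, -2)) + 19 = (-3 + 1 + 2*(0 - 2)²) + 19 = (-3 + 1 + 2*(-2)²) + 19 = (-3 + 1 + 2*4) + 19 = (-3 + 1 + 8) + 19 = 6 + 19 = 25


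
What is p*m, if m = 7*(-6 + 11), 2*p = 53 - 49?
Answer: 70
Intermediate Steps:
p = 2 (p = (53 - 49)/2 = (1/2)*4 = 2)
m = 35 (m = 7*5 = 35)
p*m = 2*35 = 70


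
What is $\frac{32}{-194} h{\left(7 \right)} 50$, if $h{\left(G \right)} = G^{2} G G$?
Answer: $- \frac{1920800}{97} \approx -19802.0$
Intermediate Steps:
$h{\left(G \right)} = G^{4}$ ($h{\left(G \right)} = G^{3} G = G^{4}$)
$\frac{32}{-194} h{\left(7 \right)} 50 = \frac{32}{-194} \cdot 7^{4} \cdot 50 = 32 \left(- \frac{1}{194}\right) 2401 \cdot 50 = \left(- \frac{16}{97}\right) 2401 \cdot 50 = \left(- \frac{38416}{97}\right) 50 = - \frac{1920800}{97}$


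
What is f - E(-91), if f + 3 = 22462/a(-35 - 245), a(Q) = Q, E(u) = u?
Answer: 1089/140 ≈ 7.7786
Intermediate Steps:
f = -11651/140 (f = -3 + 22462/(-35 - 245) = -3 + 22462/(-280) = -3 + 22462*(-1/280) = -3 - 11231/140 = -11651/140 ≈ -83.221)
f - E(-91) = -11651/140 - 1*(-91) = -11651/140 + 91 = 1089/140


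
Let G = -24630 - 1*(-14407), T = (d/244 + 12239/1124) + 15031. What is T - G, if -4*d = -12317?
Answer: 6932508417/274256 ≈ 25278.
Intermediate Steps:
d = 12317/4 (d = -¼*(-12317) = 12317/4 ≈ 3079.3)
T = 4128789329/274256 (T = ((12317/4)/244 + 12239/1124) + 15031 = ((12317/4)*(1/244) + 12239*(1/1124)) + 15031 = (12317/976 + 12239/1124) + 15031 = 6447393/274256 + 15031 = 4128789329/274256 ≈ 15055.)
G = -10223 (G = -24630 + 14407 = -10223)
T - G = 4128789329/274256 - 1*(-10223) = 4128789329/274256 + 10223 = 6932508417/274256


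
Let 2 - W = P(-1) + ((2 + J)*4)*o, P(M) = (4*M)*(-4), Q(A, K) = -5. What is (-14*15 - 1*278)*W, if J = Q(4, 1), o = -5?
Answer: 36112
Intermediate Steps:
P(M) = -16*M
J = -5
W = -74 (W = 2 - (-16*(-1) + ((2 - 5)*4)*(-5)) = 2 - (16 - 3*4*(-5)) = 2 - (16 - 12*(-5)) = 2 - (16 + 60) = 2 - 1*76 = 2 - 76 = -74)
(-14*15 - 1*278)*W = (-14*15 - 1*278)*(-74) = (-210 - 278)*(-74) = -488*(-74) = 36112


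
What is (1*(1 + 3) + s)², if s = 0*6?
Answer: 16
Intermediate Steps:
s = 0
(1*(1 + 3) + s)² = (1*(1 + 3) + 0)² = (1*4 + 0)² = (4 + 0)² = 4² = 16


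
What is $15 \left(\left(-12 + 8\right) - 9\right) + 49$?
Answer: $-146$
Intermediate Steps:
$15 \left(\left(-12 + 8\right) - 9\right) + 49 = 15 \left(-4 - 9\right) + 49 = 15 \left(-13\right) + 49 = -195 + 49 = -146$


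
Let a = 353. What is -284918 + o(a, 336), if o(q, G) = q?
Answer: -284565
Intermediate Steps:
-284918 + o(a, 336) = -284918 + 353 = -284565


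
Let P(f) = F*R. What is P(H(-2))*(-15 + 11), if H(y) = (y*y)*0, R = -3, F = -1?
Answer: -12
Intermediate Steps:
H(y) = 0 (H(y) = y²*0 = 0)
P(f) = 3 (P(f) = -1*(-3) = 3)
P(H(-2))*(-15 + 11) = 3*(-15 + 11) = 3*(-4) = -12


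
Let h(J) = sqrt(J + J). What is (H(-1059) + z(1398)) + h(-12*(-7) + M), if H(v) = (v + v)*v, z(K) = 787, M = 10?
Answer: 2243749 + 2*sqrt(47) ≈ 2.2438e+6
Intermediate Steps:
h(J) = sqrt(2)*sqrt(J) (h(J) = sqrt(2*J) = sqrt(2)*sqrt(J))
H(v) = 2*v**2 (H(v) = (2*v)*v = 2*v**2)
(H(-1059) + z(1398)) + h(-12*(-7) + M) = (2*(-1059)**2 + 787) + sqrt(2)*sqrt(-12*(-7) + 10) = (2*1121481 + 787) + sqrt(2)*sqrt(84 + 10) = (2242962 + 787) + sqrt(2)*sqrt(94) = 2243749 + 2*sqrt(47)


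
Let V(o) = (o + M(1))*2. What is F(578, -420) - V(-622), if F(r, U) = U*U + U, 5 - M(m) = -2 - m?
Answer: 177208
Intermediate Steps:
M(m) = 7 + m (M(m) = 5 - (-2 - m) = 5 + (2 + m) = 7 + m)
F(r, U) = U + U² (F(r, U) = U² + U = U + U²)
V(o) = 16 + 2*o (V(o) = (o + (7 + 1))*2 = (o + 8)*2 = (8 + o)*2 = 16 + 2*o)
F(578, -420) - V(-622) = -420*(1 - 420) - (16 + 2*(-622)) = -420*(-419) - (16 - 1244) = 175980 - 1*(-1228) = 175980 + 1228 = 177208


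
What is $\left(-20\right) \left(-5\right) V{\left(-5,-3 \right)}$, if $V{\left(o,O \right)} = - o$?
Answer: $500$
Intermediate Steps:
$\left(-20\right) \left(-5\right) V{\left(-5,-3 \right)} = \left(-20\right) \left(-5\right) \left(\left(-1\right) \left(-5\right)\right) = 100 \cdot 5 = 500$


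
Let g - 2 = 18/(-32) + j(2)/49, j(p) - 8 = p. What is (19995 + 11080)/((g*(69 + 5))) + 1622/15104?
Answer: 8366595619/32692608 ≈ 255.92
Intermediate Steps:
j(p) = 8 + p
g = 1287/784 (g = 2 + (18/(-32) + (8 + 2)/49) = 2 + (18*(-1/32) + 10*(1/49)) = 2 + (-9/16 + 10/49) = 2 - 281/784 = 1287/784 ≈ 1.6416)
(19995 + 11080)/((g*(69 + 5))) + 1622/15104 = (19995 + 11080)/((1287*(69 + 5)/784)) + 1622/15104 = 31075/(((1287/784)*74)) + 1622*(1/15104) = 31075/(47619/392) + 811/7552 = 31075*(392/47619) + 811/7552 = 1107400/4329 + 811/7552 = 8366595619/32692608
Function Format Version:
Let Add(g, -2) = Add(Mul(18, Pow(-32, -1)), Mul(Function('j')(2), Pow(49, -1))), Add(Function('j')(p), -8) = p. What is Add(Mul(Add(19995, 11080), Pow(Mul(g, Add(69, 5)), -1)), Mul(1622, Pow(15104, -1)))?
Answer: Rational(8366595619, 32692608) ≈ 255.92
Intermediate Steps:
Function('j')(p) = Add(8, p)
g = Rational(1287, 784) (g = Add(2, Add(Mul(18, Pow(-32, -1)), Mul(Add(8, 2), Pow(49, -1)))) = Add(2, Add(Mul(18, Rational(-1, 32)), Mul(10, Rational(1, 49)))) = Add(2, Add(Rational(-9, 16), Rational(10, 49))) = Add(2, Rational(-281, 784)) = Rational(1287, 784) ≈ 1.6416)
Add(Mul(Add(19995, 11080), Pow(Mul(g, Add(69, 5)), -1)), Mul(1622, Pow(15104, -1))) = Add(Mul(Add(19995, 11080), Pow(Mul(Rational(1287, 784), Add(69, 5)), -1)), Mul(1622, Pow(15104, -1))) = Add(Mul(31075, Pow(Mul(Rational(1287, 784), 74), -1)), Mul(1622, Rational(1, 15104))) = Add(Mul(31075, Pow(Rational(47619, 392), -1)), Rational(811, 7552)) = Add(Mul(31075, Rational(392, 47619)), Rational(811, 7552)) = Add(Rational(1107400, 4329), Rational(811, 7552)) = Rational(8366595619, 32692608)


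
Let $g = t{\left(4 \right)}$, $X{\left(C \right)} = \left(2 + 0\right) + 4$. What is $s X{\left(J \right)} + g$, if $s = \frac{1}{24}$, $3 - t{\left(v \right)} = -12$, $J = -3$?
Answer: $\frac{61}{4} \approx 15.25$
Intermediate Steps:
$t{\left(v \right)} = 15$ ($t{\left(v \right)} = 3 - -12 = 3 + 12 = 15$)
$s = \frac{1}{24} \approx 0.041667$
$X{\left(C \right)} = 6$ ($X{\left(C \right)} = 2 + 4 = 6$)
$g = 15$
$s X{\left(J \right)} + g = \frac{1}{24} \cdot 6 + 15 = \frac{1}{4} + 15 = \frac{61}{4}$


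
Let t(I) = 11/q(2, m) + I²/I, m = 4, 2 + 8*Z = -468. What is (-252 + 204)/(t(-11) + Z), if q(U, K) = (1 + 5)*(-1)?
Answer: 576/859 ≈ 0.67055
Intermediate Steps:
Z = -235/4 (Z = -¼ + (⅛)*(-468) = -¼ - 117/2 = -235/4 ≈ -58.750)
q(U, K) = -6 (q(U, K) = 6*(-1) = -6)
t(I) = -11/6 + I (t(I) = 11/(-6) + I²/I = 11*(-⅙) + I = -11/6 + I)
(-252 + 204)/(t(-11) + Z) = (-252 + 204)/((-11/6 - 11) - 235/4) = -48/(-77/6 - 235/4) = -48/(-859/12) = -48*(-12/859) = 576/859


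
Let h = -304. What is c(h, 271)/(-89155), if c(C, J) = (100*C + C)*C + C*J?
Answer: -9251632/89155 ≈ -103.77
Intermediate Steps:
c(C, J) = 101*C**2 + C*J (c(C, J) = (101*C)*C + C*J = 101*C**2 + C*J)
c(h, 271)/(-89155) = -304*(271 + 101*(-304))/(-89155) = -304*(271 - 30704)*(-1/89155) = -304*(-30433)*(-1/89155) = 9251632*(-1/89155) = -9251632/89155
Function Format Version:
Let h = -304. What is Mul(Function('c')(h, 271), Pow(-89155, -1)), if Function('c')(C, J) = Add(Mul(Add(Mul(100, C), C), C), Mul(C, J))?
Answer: Rational(-9251632, 89155) ≈ -103.77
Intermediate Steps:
Function('c')(C, J) = Add(Mul(101, Pow(C, 2)), Mul(C, J)) (Function('c')(C, J) = Add(Mul(Mul(101, C), C), Mul(C, J)) = Add(Mul(101, Pow(C, 2)), Mul(C, J)))
Mul(Function('c')(h, 271), Pow(-89155, -1)) = Mul(Mul(-304, Add(271, Mul(101, -304))), Pow(-89155, -1)) = Mul(Mul(-304, Add(271, -30704)), Rational(-1, 89155)) = Mul(Mul(-304, -30433), Rational(-1, 89155)) = Mul(9251632, Rational(-1, 89155)) = Rational(-9251632, 89155)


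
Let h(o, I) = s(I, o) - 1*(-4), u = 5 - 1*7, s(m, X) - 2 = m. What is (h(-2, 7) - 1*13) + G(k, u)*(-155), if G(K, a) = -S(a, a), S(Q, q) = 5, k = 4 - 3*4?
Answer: 775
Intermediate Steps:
s(m, X) = 2 + m
k = -8 (k = 4 - 12 = -8)
u = -2 (u = 5 - 7 = -2)
h(o, I) = 6 + I (h(o, I) = (2 + I) - 1*(-4) = (2 + I) + 4 = 6 + I)
G(K, a) = -5 (G(K, a) = -1*5 = -5)
(h(-2, 7) - 1*13) + G(k, u)*(-155) = ((6 + 7) - 1*13) - 5*(-155) = (13 - 13) + 775 = 0 + 775 = 775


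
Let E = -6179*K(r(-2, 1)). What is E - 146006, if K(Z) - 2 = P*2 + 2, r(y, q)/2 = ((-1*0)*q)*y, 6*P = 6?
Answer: -183080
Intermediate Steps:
P = 1 (P = (⅙)*6 = 1)
r(y, q) = 0 (r(y, q) = 2*(((-1*0)*q)*y) = 2*((0*q)*y) = 2*(0*y) = 2*0 = 0)
K(Z) = 6 (K(Z) = 2 + (1*2 + 2) = 2 + (2 + 2) = 2 + 4 = 6)
E = -37074 (E = -6179*6 = -37074)
E - 146006 = -37074 - 146006 = -183080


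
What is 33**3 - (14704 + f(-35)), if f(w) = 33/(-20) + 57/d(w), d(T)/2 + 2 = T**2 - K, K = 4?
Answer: 517700197/24380 ≈ 21235.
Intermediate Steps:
d(T) = -12 + 2*T**2 (d(T) = -4 + 2*(T**2 - 1*4) = -4 + 2*(T**2 - 4) = -4 + 2*(-4 + T**2) = -4 + (-8 + 2*T**2) = -12 + 2*T**2)
f(w) = -33/20 + 57/(-12 + 2*w**2) (f(w) = 33/(-20) + 57/(-12 + 2*w**2) = 33*(-1/20) + 57/(-12 + 2*w**2) = -33/20 + 57/(-12 + 2*w**2))
33**3 - (14704 + f(-35)) = 33**3 - (14704 + 3*(256 - 11*(-35)**2)/(20*(-6 + (-35)**2))) = 35937 - (14704 + 3*(256 - 11*1225)/(20*(-6 + 1225))) = 35937 - (14704 + (3/20)*(256 - 13475)/1219) = 35937 - (14704 + (3/20)*(1/1219)*(-13219)) = 35937 - (14704 - 39657/24380) = 35937 - 1*358443863/24380 = 35937 - 358443863/24380 = 517700197/24380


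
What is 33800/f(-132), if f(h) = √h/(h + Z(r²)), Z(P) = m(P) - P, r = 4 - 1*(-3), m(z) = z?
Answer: 67600*I*√33 ≈ 3.8833e+5*I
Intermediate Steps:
r = 7 (r = 4 + 3 = 7)
Z(P) = 0 (Z(P) = P - P = 0)
f(h) = h^(-½) (f(h) = √h/(h + 0) = √h/h = h^(-½))
33800/f(-132) = 33800/((-132)^(-½)) = 33800/((-I*√33/66)) = 33800*(2*I*√33) = 67600*I*√33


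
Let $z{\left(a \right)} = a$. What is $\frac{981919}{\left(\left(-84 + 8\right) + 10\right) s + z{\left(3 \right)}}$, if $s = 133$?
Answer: $- \frac{981919}{8775} \approx -111.9$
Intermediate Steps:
$\frac{981919}{\left(\left(-84 + 8\right) + 10\right) s + z{\left(3 \right)}} = \frac{981919}{\left(\left(-84 + 8\right) + 10\right) 133 + 3} = \frac{981919}{\left(-76 + 10\right) 133 + 3} = \frac{981919}{\left(-66\right) 133 + 3} = \frac{981919}{-8778 + 3} = \frac{981919}{-8775} = 981919 \left(- \frac{1}{8775}\right) = - \frac{981919}{8775}$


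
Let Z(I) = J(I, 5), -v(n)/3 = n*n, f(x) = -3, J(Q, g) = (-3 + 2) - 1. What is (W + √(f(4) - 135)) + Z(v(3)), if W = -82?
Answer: -84 + I*√138 ≈ -84.0 + 11.747*I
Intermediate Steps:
J(Q, g) = -2 (J(Q, g) = -1 - 1 = -2)
v(n) = -3*n² (v(n) = -3*n*n = -3*n²)
Z(I) = -2
(W + √(f(4) - 135)) + Z(v(3)) = (-82 + √(-3 - 135)) - 2 = (-82 + √(-138)) - 2 = (-82 + I*√138) - 2 = -84 + I*√138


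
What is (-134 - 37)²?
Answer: 29241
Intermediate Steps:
(-134 - 37)² = (-171)² = 29241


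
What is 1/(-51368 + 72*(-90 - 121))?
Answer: -1/66560 ≈ -1.5024e-5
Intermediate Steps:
1/(-51368 + 72*(-90 - 121)) = 1/(-51368 + 72*(-211)) = 1/(-51368 - 15192) = 1/(-66560) = -1/66560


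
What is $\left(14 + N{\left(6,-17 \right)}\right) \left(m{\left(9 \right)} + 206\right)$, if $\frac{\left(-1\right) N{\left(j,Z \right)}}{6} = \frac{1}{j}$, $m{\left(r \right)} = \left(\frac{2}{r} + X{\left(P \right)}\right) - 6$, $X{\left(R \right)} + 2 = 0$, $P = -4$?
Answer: $\frac{23192}{9} \approx 2576.9$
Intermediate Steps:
$X{\left(R \right)} = -2$ ($X{\left(R \right)} = -2 + 0 = -2$)
$m{\left(r \right)} = -8 + \frac{2}{r}$ ($m{\left(r \right)} = \left(\frac{2}{r} - 2\right) - 6 = \left(-2 + \frac{2}{r}\right) - 6 = -8 + \frac{2}{r}$)
$N{\left(j,Z \right)} = - \frac{6}{j}$
$\left(14 + N{\left(6,-17 \right)}\right) \left(m{\left(9 \right)} + 206\right) = \left(14 - \frac{6}{6}\right) \left(\left(-8 + \frac{2}{9}\right) + 206\right) = \left(14 - 1\right) \left(\left(-8 + 2 \cdot \frac{1}{9}\right) + 206\right) = \left(14 - 1\right) \left(\left(-8 + \frac{2}{9}\right) + 206\right) = 13 \left(- \frac{70}{9} + 206\right) = 13 \cdot \frac{1784}{9} = \frac{23192}{9}$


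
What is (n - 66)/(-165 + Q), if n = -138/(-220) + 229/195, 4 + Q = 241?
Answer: -275411/308880 ≈ -0.89164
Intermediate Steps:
Q = 237 (Q = -4 + 241 = 237)
n = 7729/4290 (n = -138*(-1/220) + 229*(1/195) = 69/110 + 229/195 = 7729/4290 ≈ 1.8016)
(n - 66)/(-165 + Q) = (7729/4290 - 66)/(-165 + 237) = -275411/4290/72 = -275411/4290*1/72 = -275411/308880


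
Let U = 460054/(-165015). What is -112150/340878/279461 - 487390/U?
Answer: 16095825949644041950/92070826181607 ≈ 1.7482e+5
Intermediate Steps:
U = -460054/165015 (U = 460054*(-1/165015) = -460054/165015 ≈ -2.7880)
-112150/340878/279461 - 487390/U = -112150/340878/279461 - 487390/(-460054/165015) = -112150*1/340878*(1/279461) - 487390*(-165015/460054) = -56075/170439*1/279461 + 2365490025/13531 = -56075/47631053379 + 2365490025/13531 = 16095825949644041950/92070826181607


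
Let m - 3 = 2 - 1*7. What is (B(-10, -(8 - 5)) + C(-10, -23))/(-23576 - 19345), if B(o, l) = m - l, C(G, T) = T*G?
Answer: -77/14307 ≈ -0.0053820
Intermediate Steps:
m = -2 (m = 3 + (2 - 1*7) = 3 + (2 - 7) = 3 - 5 = -2)
C(G, T) = G*T
B(o, l) = -2 - l
(B(-10, -(8 - 5)) + C(-10, -23))/(-23576 - 19345) = ((-2 - (-1)*(8 - 5)) - 10*(-23))/(-23576 - 19345) = ((-2 - (-1)*3) + 230)/(-42921) = ((-2 - 1*(-3)) + 230)*(-1/42921) = ((-2 + 3) + 230)*(-1/42921) = (1 + 230)*(-1/42921) = 231*(-1/42921) = -77/14307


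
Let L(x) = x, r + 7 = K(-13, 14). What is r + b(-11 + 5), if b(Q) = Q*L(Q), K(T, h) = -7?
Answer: 22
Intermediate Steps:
r = -14 (r = -7 - 7 = -14)
b(Q) = Q² (b(Q) = Q*Q = Q²)
r + b(-11 + 5) = -14 + (-11 + 5)² = -14 + (-6)² = -14 + 36 = 22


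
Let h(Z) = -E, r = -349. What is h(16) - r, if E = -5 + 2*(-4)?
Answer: 362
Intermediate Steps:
E = -13 (E = -5 - 8 = -13)
h(Z) = 13 (h(Z) = -1*(-13) = 13)
h(16) - r = 13 - 1*(-349) = 13 + 349 = 362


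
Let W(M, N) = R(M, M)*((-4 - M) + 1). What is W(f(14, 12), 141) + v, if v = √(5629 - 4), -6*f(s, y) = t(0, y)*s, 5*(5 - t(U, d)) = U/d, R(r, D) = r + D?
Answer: -1145/9 ≈ -127.22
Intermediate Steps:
R(r, D) = D + r
t(U, d) = 5 - U/(5*d)
f(s, y) = -5*s/6 (f(s, y) = -(5 - ⅕*0/y)*s/6 = -(5 + 0)*s/6 = -5*s/6)
W(M, N) = 2*M*(-3 - M) (W(M, N) = (M + M)*((-4 - M) + 1) = (2*M)*(-3 - M) = 2*M*(-3 - M))
v = 75 (v = √5625 = 75)
W(f(14, 12), 141) + v = -2*(-⅚*14)*(3 - ⅚*14) + 75 = -2*(-35/3)*(3 - 35/3) + 75 = -2*(-35/3)*(-26/3) + 75 = -1820/9 + 75 = -1145/9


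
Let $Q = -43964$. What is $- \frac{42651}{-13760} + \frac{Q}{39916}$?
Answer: $\frac{274378169}{137311040} \approx 1.9982$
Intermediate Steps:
$- \frac{42651}{-13760} + \frac{Q}{39916} = - \frac{42651}{-13760} - \frac{43964}{39916} = \left(-42651\right) \left(- \frac{1}{13760}\right) - \frac{10991}{9979} = \frac{42651}{13760} - \frac{10991}{9979} = \frac{274378169}{137311040}$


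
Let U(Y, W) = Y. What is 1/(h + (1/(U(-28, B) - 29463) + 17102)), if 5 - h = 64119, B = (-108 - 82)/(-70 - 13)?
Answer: -29491/1386430893 ≈ -2.1271e-5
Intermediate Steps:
B = 190/83 (B = -190/(-83) = -190*(-1/83) = 190/83 ≈ 2.2892)
h = -64114 (h = 5 - 1*64119 = 5 - 64119 = -64114)
1/(h + (1/(U(-28, B) - 29463) + 17102)) = 1/(-64114 + (1/(-28 - 29463) + 17102)) = 1/(-64114 + (1/(-29491) + 17102)) = 1/(-64114 + (-1/29491 + 17102)) = 1/(-64114 + 504355081/29491) = 1/(-1386430893/29491) = -29491/1386430893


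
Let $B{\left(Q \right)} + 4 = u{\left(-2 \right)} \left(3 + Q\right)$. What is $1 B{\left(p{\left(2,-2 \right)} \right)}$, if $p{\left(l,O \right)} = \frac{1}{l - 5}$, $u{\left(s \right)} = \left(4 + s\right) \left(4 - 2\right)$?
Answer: $\frac{20}{3} \approx 6.6667$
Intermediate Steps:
$u{\left(s \right)} = 8 + 2 s$ ($u{\left(s \right)} = \left(4 + s\right) 2 = 8 + 2 s$)
$p{\left(l,O \right)} = \frac{1}{-5 + l}$
$B{\left(Q \right)} = 8 + 4 Q$ ($B{\left(Q \right)} = -4 + \left(8 + 2 \left(-2\right)\right) \left(3 + Q\right) = -4 + \left(8 - 4\right) \left(3 + Q\right) = -4 + 4 \left(3 + Q\right) = -4 + \left(12 + 4 Q\right) = 8 + 4 Q$)
$1 B{\left(p{\left(2,-2 \right)} \right)} = 1 \left(8 + \frac{4}{-5 + 2}\right) = 1 \left(8 + \frac{4}{-3}\right) = 1 \left(8 + 4 \left(- \frac{1}{3}\right)\right) = 1 \left(8 - \frac{4}{3}\right) = 1 \cdot \frac{20}{3} = \frac{20}{3}$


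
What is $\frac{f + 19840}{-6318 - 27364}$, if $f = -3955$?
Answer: $- \frac{15885}{33682} \approx -0.47162$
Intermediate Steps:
$\frac{f + 19840}{-6318 - 27364} = \frac{-3955 + 19840}{-6318 - 27364} = \frac{15885}{-33682} = 15885 \left(- \frac{1}{33682}\right) = - \frac{15885}{33682}$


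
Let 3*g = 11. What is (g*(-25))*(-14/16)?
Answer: 1925/24 ≈ 80.208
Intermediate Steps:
g = 11/3 (g = (⅓)*11 = 11/3 ≈ 3.6667)
(g*(-25))*(-14/16) = ((11/3)*(-25))*(-14/16) = -(-3850)/(3*16) = -275/3*(-7/8) = 1925/24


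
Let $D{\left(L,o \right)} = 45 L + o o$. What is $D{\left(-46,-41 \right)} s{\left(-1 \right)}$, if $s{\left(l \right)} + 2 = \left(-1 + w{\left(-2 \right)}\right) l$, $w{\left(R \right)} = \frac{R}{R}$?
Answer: $778$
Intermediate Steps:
$w{\left(R \right)} = 1$
$D{\left(L,o \right)} = o^{2} + 45 L$ ($D{\left(L,o \right)} = 45 L + o^{2} = o^{2} + 45 L$)
$s{\left(l \right)} = -2$ ($s{\left(l \right)} = -2 + \left(-1 + 1\right) l = -2 + 0 l = -2 + 0 = -2$)
$D{\left(-46,-41 \right)} s{\left(-1 \right)} = \left(\left(-41\right)^{2} + 45 \left(-46\right)\right) \left(-2\right) = \left(1681 - 2070\right) \left(-2\right) = \left(-389\right) \left(-2\right) = 778$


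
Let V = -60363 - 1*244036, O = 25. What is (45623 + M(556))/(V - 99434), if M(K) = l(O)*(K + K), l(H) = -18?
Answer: -25607/403833 ≈ -0.063410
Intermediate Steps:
V = -304399 (V = -60363 - 244036 = -304399)
M(K) = -36*K (M(K) = -18*(K + K) = -36*K)
(45623 + M(556))/(V - 99434) = (45623 - 36*556)/(-304399 - 99434) = (45623 - 20016)/(-403833) = 25607*(-1/403833) = -25607/403833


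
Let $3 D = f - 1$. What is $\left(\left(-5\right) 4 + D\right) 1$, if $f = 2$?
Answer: $- \frac{59}{3} \approx -19.667$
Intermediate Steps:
$D = \frac{1}{3}$ ($D = \frac{2 - 1}{3} = \frac{1}{3} \cdot 1 = \frac{1}{3} \approx 0.33333$)
$\left(\left(-5\right) 4 + D\right) 1 = \left(\left(-5\right) 4 + \frac{1}{3}\right) 1 = \left(-20 + \frac{1}{3}\right) 1 = \left(- \frac{59}{3}\right) 1 = - \frac{59}{3}$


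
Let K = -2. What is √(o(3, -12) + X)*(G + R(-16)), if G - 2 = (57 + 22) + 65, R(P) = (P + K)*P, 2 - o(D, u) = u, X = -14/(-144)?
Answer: 217*√2030/6 ≈ 1629.5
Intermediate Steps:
X = 7/72 (X = -14*(-1/144) = 7/72 ≈ 0.097222)
o(D, u) = 2 - u
R(P) = P*(-2 + P) (R(P) = (P - 2)*P = (-2 + P)*P = P*(-2 + P))
G = 146 (G = 2 + ((57 + 22) + 65) = 2 + (79 + 65) = 2 + 144 = 146)
√(o(3, -12) + X)*(G + R(-16)) = √((2 - 1*(-12)) + 7/72)*(146 - 16*(-2 - 16)) = √((2 + 12) + 7/72)*(146 - 16*(-18)) = √(14 + 7/72)*(146 + 288) = √(1015/72)*434 = (√2030/12)*434 = 217*√2030/6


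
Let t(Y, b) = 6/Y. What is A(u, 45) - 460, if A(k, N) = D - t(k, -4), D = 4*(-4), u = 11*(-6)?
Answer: -5235/11 ≈ -475.91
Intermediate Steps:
u = -66
D = -16
A(k, N) = -16 - 6/k
A(u, 45) - 460 = (-16 - 6/(-66)) - 460 = (-16 - 6*(-1/66)) - 460 = (-16 + 1/11) - 460 = -175/11 - 460 = -5235/11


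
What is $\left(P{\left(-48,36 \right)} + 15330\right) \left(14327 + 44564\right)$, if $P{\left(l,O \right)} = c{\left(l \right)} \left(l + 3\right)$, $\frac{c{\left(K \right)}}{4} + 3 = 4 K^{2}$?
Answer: $-96758501910$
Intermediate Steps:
$c{\left(K \right)} = -12 + 16 K^{2}$ ($c{\left(K \right)} = -12 + 4 \cdot 4 K^{2} = -12 + 16 K^{2}$)
$P{\left(l,O \right)} = \left(-12 + 16 l^{2}\right) \left(3 + l\right)$ ($P{\left(l,O \right)} = \left(-12 + 16 l^{2}\right) \left(l + 3\right) = \left(-12 + 16 l^{2}\right) \left(3 + l\right)$)
$\left(P{\left(-48,36 \right)} + 15330\right) \left(14327 + 44564\right) = \left(4 \left(-3 + 4 \left(-48\right)^{2}\right) \left(3 - 48\right) + 15330\right) \left(14327 + 44564\right) = \left(4 \left(-3 + 4 \cdot 2304\right) \left(-45\right) + 15330\right) 58891 = \left(4 \left(-3 + 9216\right) \left(-45\right) + 15330\right) 58891 = \left(4 \cdot 9213 \left(-45\right) + 15330\right) 58891 = \left(-1658340 + 15330\right) 58891 = \left(-1643010\right) 58891 = -96758501910$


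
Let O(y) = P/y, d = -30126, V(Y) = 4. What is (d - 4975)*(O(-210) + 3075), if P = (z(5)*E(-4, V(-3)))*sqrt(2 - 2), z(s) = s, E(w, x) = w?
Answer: -107935575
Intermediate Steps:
P = 0 (P = (5*(-4))*sqrt(2 - 2) = -20*sqrt(0) = -20*0 = 0)
O(y) = 0 (O(y) = 0/y = 0)
(d - 4975)*(O(-210) + 3075) = (-30126 - 4975)*(0 + 3075) = -35101*3075 = -107935575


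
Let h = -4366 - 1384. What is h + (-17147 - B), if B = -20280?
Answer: -2617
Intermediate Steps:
h = -5750
h + (-17147 - B) = -5750 + (-17147 - 1*(-20280)) = -5750 + (-17147 + 20280) = -5750 + 3133 = -2617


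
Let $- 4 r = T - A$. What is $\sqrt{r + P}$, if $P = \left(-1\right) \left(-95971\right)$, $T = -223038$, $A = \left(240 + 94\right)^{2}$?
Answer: $\frac{\sqrt{718478}}{2} \approx 423.82$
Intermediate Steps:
$A = 111556$ ($A = 334^{2} = 111556$)
$P = 95971$
$r = \frac{167297}{2}$ ($r = - \frac{-223038 - 111556}{4} = \left(- \frac{1}{4}\right) \left(-334594\right) = \frac{167297}{2} \approx 83649.0$)
$\sqrt{r + P} = \sqrt{\frac{167297}{2} + 95971} = \sqrt{\frac{359239}{2}} = \frac{\sqrt{718478}}{2}$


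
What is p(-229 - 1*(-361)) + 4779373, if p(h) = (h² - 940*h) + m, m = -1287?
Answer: 4671430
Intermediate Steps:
p(h) = -1287 + h² - 940*h (p(h) = (h² - 940*h) - 1287 = -1287 + h² - 940*h)
p(-229 - 1*(-361)) + 4779373 = (-1287 + (-229 - 1*(-361))² - 940*(-229 - 1*(-361))) + 4779373 = (-1287 + (-229 + 361)² - 940*(-229 + 361)) + 4779373 = (-1287 + 132² - 940*132) + 4779373 = (-1287 + 17424 - 124080) + 4779373 = -107943 + 4779373 = 4671430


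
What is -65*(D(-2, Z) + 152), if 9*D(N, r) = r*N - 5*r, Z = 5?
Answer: -86645/9 ≈ -9627.2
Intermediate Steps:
D(N, r) = -5*r/9 + N*r/9 (D(N, r) = (r*N - 5*r)/9 = (N*r - 5*r)/9 = (-5*r + N*r)/9 = -5*r/9 + N*r/9)
-65*(D(-2, Z) + 152) = -65*((1/9)*5*(-5 - 2) + 152) = -65*((1/9)*5*(-7) + 152) = -65*(-35/9 + 152) = -65*1333/9 = -86645/9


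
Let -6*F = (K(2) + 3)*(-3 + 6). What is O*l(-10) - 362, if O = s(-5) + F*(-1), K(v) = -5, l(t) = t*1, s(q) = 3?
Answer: -382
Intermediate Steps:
l(t) = t
F = 1 (F = -(-5 + 3)*(-3 + 6)/6 = -(-1)*3/3 = -1/6*(-6) = 1)
O = 2 (O = 3 + 1*(-1) = 3 - 1 = 2)
O*l(-10) - 362 = 2*(-10) - 362 = -20 - 362 = -382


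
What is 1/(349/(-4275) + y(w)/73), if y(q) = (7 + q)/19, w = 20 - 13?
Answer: -312075/22327 ≈ -13.977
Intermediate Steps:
w = 7
y(q) = 7/19 + q/19 (y(q) = (7 + q)*(1/19) = 7/19 + q/19)
1/(349/(-4275) + y(w)/73) = 1/(349/(-4275) + (7/19 + (1/19)*7)/73) = 1/(349*(-1/4275) + (7/19 + 7/19)*(1/73)) = 1/(-349/4275 + (14/19)*(1/73)) = 1/(-349/4275 + 14/1387) = 1/(-22327/312075) = -312075/22327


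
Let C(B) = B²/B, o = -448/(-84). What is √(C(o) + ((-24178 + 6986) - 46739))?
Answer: I*√575331/3 ≈ 252.84*I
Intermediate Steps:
o = 16/3 (o = -448*(-1/84) = 16/3 ≈ 5.3333)
C(B) = B
√(C(o) + ((-24178 + 6986) - 46739)) = √(16/3 + ((-24178 + 6986) - 46739)) = √(16/3 + (-17192 - 46739)) = √(16/3 - 63931) = √(-191777/3) = I*√575331/3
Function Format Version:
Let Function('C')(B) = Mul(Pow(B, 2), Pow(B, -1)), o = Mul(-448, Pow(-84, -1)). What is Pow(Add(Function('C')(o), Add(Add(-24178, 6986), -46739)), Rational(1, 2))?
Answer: Mul(Rational(1, 3), I, Pow(575331, Rational(1, 2))) ≈ Mul(252.84, I)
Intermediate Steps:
o = Rational(16, 3) (o = Mul(-448, Rational(-1, 84)) = Rational(16, 3) ≈ 5.3333)
Function('C')(B) = B
Pow(Add(Function('C')(o), Add(Add(-24178, 6986), -46739)), Rational(1, 2)) = Pow(Add(Rational(16, 3), Add(Add(-24178, 6986), -46739)), Rational(1, 2)) = Pow(Add(Rational(16, 3), Add(-17192, -46739)), Rational(1, 2)) = Pow(Add(Rational(16, 3), -63931), Rational(1, 2)) = Pow(Rational(-191777, 3), Rational(1, 2)) = Mul(Rational(1, 3), I, Pow(575331, Rational(1, 2)))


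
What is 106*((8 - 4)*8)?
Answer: 3392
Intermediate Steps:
106*((8 - 4)*8) = 106*(4*8) = 106*32 = 3392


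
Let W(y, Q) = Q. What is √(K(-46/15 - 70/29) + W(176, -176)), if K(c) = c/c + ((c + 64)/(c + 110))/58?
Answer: 3*I*√8450474233003/659257 ≈ 13.228*I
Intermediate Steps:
K(c) = 1 + (64 + c)/(58*(110 + c)) (K(c) = 1 + ((64 + c)/(110 + c))*(1/58) = 1 + (64 + c)/(58*(110 + c)))
√(K(-46/15 - 70/29) + W(176, -176)) = √((6444 + 59*(-46/15 - 70/29))/(58*(110 + (-46/15 - 70/29))) - 176) = √((6444 + 59*(-2384/435))/(58*(110 - 2384/435)) - 176) = √((6444 - 140656/435)/(58*(45466/435)) - 176) = √((1/58)*(435/45466)*(2662484/435) - 176) = √(665621/659257 - 176) = √(-115363611/659257) = 3*I*√8450474233003/659257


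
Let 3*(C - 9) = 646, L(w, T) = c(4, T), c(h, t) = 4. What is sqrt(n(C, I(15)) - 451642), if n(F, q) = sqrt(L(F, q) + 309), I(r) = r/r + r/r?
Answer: sqrt(-451642 + sqrt(313)) ≈ 672.03*I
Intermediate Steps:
L(w, T) = 4
C = 673/3 (C = 9 + (1/3)*646 = 9 + 646/3 = 673/3 ≈ 224.33)
I(r) = 2 (I(r) = 1 + 1 = 2)
n(F, q) = sqrt(313) (n(F, q) = sqrt(4 + 309) = sqrt(313))
sqrt(n(C, I(15)) - 451642) = sqrt(sqrt(313) - 451642) = sqrt(-451642 + sqrt(313))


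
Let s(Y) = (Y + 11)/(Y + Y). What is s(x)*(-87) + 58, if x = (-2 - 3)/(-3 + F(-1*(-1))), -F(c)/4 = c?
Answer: -3277/5 ≈ -655.40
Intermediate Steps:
F(c) = -4*c
x = 5/7 (x = (-2 - 3)/(-3 - (-4)*(-1)) = -5/(-3 - 4*1) = -5/(-3 - 4) = -5/(-7) = -5*(-⅐) = 5/7 ≈ 0.71429)
s(Y) = (11 + Y)/(2*Y) (s(Y) = (11 + Y)/((2*Y)) = (11 + Y)*(1/(2*Y)) = (11 + Y)/(2*Y))
s(x)*(-87) + 58 = ((11 + 5/7)/(2*(5/7)))*(-87) + 58 = ((½)*(7/5)*(82/7))*(-87) + 58 = (41/5)*(-87) + 58 = -3567/5 + 58 = -3277/5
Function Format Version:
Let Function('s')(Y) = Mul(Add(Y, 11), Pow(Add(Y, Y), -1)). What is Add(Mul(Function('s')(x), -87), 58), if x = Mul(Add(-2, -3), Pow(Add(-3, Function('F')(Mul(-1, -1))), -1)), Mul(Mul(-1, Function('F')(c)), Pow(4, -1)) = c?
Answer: Rational(-3277, 5) ≈ -655.40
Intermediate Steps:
Function('F')(c) = Mul(-4, c)
x = Rational(5, 7) (x = Mul(Add(-2, -3), Pow(Add(-3, Mul(-4, Mul(-1, -1))), -1)) = Mul(-5, Pow(Add(-3, Mul(-4, 1)), -1)) = Mul(-5, Pow(Add(-3, -4), -1)) = Mul(-5, Pow(-7, -1)) = Mul(-5, Rational(-1, 7)) = Rational(5, 7) ≈ 0.71429)
Function('s')(Y) = Mul(Rational(1, 2), Pow(Y, -1), Add(11, Y)) (Function('s')(Y) = Mul(Add(11, Y), Pow(Mul(2, Y), -1)) = Mul(Add(11, Y), Mul(Rational(1, 2), Pow(Y, -1))) = Mul(Rational(1, 2), Pow(Y, -1), Add(11, Y)))
Add(Mul(Function('s')(x), -87), 58) = Add(Mul(Mul(Rational(1, 2), Pow(Rational(5, 7), -1), Add(11, Rational(5, 7))), -87), 58) = Add(Mul(Mul(Rational(1, 2), Rational(7, 5), Rational(82, 7)), -87), 58) = Add(Mul(Rational(41, 5), -87), 58) = Add(Rational(-3567, 5), 58) = Rational(-3277, 5)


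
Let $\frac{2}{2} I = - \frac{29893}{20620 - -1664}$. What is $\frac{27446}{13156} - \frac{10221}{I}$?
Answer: $\frac{1498646839231}{196636154} \approx 7621.4$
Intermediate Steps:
$I = - \frac{29893}{22284}$ ($I = - \frac{29893}{20620 - -1664} = - \frac{29893}{20620 + 1664} = - \frac{29893}{22284} \approx -1.3415$)
$\frac{27446}{13156} - \frac{10221}{I} = \frac{27446}{13156} - \frac{10221}{- \frac{29893}{22284}} = 27446 \cdot \frac{1}{13156} - - \frac{227764764}{29893} = \frac{13723}{6578} + \frac{227764764}{29893} = \frac{1498646839231}{196636154}$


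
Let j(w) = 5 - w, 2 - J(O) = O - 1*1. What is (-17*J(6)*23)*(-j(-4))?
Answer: -10557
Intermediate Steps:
J(O) = 3 - O (J(O) = 2 - (O - 1*1) = 2 - (O - 1) = 2 - (-1 + O) = 2 + (1 - O) = 3 - O)
(-17*J(6)*23)*(-j(-4)) = (-17*(3 - 1*6)*23)*(-(5 - 1*(-4))) = (-17*(3 - 6)*23)*(-(5 + 4)) = (-17*(-3)*23)*(-1*9) = (51*23)*(-9) = 1173*(-9) = -10557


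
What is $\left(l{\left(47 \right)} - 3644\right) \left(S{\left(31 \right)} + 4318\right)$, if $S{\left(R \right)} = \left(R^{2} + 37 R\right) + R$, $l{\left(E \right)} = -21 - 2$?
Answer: $-23677819$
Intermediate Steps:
$l{\left(E \right)} = -23$ ($l{\left(E \right)} = -21 - 2 = -23$)
$S{\left(R \right)} = R^{2} + 38 R$
$\left(l{\left(47 \right)} - 3644\right) \left(S{\left(31 \right)} + 4318\right) = \left(-23 - 3644\right) \left(31 \left(38 + 31\right) + 4318\right) = - 3667 \left(31 \cdot 69 + 4318\right) = - 3667 \left(2139 + 4318\right) = \left(-3667\right) 6457 = -23677819$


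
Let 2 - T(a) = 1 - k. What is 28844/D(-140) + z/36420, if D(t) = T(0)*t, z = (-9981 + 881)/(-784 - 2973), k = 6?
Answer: -3794917184/128935905 ≈ -29.433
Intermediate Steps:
T(a) = 7 (T(a) = 2 - (1 - 1*6) = 2 - (1 - 6) = 2 - 1*(-5) = 2 + 5 = 7)
z = 700/289 (z = -9100/(-3757) = -9100*(-1/3757) = 700/289 ≈ 2.4221)
D(t) = 7*t
28844/D(-140) + z/36420 = 28844/((7*(-140))) + (700/289)/36420 = 28844/(-980) + (700/289)*(1/36420) = 28844*(-1/980) + 35/526269 = -7211/245 + 35/526269 = -3794917184/128935905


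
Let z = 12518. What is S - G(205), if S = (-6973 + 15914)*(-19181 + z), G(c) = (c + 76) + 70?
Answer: -59574234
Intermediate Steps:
G(c) = 146 + c (G(c) = (76 + c) + 70 = 146 + c)
S = -59573883 (S = (-6973 + 15914)*(-19181 + 12518) = 8941*(-6663) = -59573883)
S - G(205) = -59573883 - (146 + 205) = -59573883 - 1*351 = -59573883 - 351 = -59574234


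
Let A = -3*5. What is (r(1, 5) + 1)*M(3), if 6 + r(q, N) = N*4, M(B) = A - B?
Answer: -270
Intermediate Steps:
A = -15
M(B) = -15 - B
r(q, N) = -6 + 4*N (r(q, N) = -6 + N*4 = -6 + 4*N)
(r(1, 5) + 1)*M(3) = ((-6 + 4*5) + 1)*(-15 - 1*3) = ((-6 + 20) + 1)*(-15 - 3) = (14 + 1)*(-18) = 15*(-18) = -270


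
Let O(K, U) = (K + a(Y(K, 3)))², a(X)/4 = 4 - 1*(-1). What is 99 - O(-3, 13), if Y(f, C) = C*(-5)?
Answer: -190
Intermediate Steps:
Y(f, C) = -5*C
a(X) = 20 (a(X) = 4*(4 - 1*(-1)) = 4*(4 + 1) = 4*5 = 20)
O(K, U) = (20 + K)² (O(K, U) = (K + 20)² = (20 + K)²)
99 - O(-3, 13) = 99 - (20 - 3)² = 99 - 1*17² = 99 - 1*289 = 99 - 289 = -190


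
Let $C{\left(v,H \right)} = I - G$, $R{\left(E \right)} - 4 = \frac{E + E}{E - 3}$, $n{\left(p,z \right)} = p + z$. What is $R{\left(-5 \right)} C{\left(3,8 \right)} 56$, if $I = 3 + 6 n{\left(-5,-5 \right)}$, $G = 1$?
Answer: $-17052$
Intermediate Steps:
$R{\left(E \right)} = 4 + \frac{2 E}{-3 + E}$ ($R{\left(E \right)} = 4 + \frac{E + E}{E - 3} = 4 + \frac{2 E}{-3 + E}$)
$I = -57$ ($I = 3 + 6 \left(-5 - 5\right) = 3 + 6 \left(-10\right) = 3 - 60 = -57$)
$C{\left(v,H \right)} = -58$ ($C{\left(v,H \right)} = -57 - 1 = -58$)
$R{\left(-5 \right)} C{\left(3,8 \right)} 56 = \frac{6 \left(-2 - 5\right)}{-3 - 5} \left(-58\right) 56 = 6 \frac{1}{-8} \left(-7\right) \left(-58\right) 56 = 6 \left(- \frac{1}{8}\right) \left(-7\right) \left(-58\right) 56 = \frac{21}{4} \left(-58\right) 56 = \left(- \frac{609}{2}\right) 56 = -17052$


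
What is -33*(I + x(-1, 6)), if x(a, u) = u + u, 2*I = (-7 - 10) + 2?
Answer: -297/2 ≈ -148.50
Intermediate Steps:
I = -15/2 (I = ((-7 - 10) + 2)/2 = (-17 + 2)/2 = (1/2)*(-15) = -15/2 ≈ -7.5000)
x(a, u) = 2*u
-33*(I + x(-1, 6)) = -33*(-15/2 + 2*6) = -33*(-15/2 + 12) = -33*9/2 = -297/2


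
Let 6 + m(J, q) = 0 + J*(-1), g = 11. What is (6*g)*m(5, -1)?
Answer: -726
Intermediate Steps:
m(J, q) = -6 - J (m(J, q) = -6 + (0 + J*(-1)) = -6 + (0 - J) = -6 - J)
(6*g)*m(5, -1) = (6*11)*(-6 - 1*5) = 66*(-6 - 5) = 66*(-11) = -726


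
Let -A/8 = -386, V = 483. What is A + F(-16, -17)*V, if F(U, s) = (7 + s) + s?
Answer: -9953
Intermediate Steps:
F(U, s) = 7 + 2*s
A = 3088 (A = -8*(-386) = 3088)
A + F(-16, -17)*V = 3088 + (7 + 2*(-17))*483 = 3088 + (7 - 34)*483 = 3088 - 27*483 = 3088 - 13041 = -9953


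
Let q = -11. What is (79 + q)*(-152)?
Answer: -10336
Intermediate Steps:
(79 + q)*(-152) = (79 - 11)*(-152) = 68*(-152) = -10336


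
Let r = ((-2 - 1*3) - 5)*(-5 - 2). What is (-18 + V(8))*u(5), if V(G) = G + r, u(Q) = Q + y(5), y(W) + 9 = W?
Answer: 60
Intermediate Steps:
y(W) = -9 + W
u(Q) = -4 + Q (u(Q) = Q + (-9 + 5) = Q - 4 = -4 + Q)
r = 70 (r = ((-2 - 3) - 5)*(-7) = (-5 - 5)*(-7) = -10*(-7) = 70)
V(G) = 70 + G (V(G) = G + 70 = 70 + G)
(-18 + V(8))*u(5) = (-18 + (70 + 8))*(-4 + 5) = (-18 + 78)*1 = 60*1 = 60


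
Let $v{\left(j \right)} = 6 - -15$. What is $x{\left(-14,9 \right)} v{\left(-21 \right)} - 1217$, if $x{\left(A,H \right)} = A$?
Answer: $-1511$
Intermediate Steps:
$v{\left(j \right)} = 21$ ($v{\left(j \right)} = 6 + 15 = 21$)
$x{\left(-14,9 \right)} v{\left(-21 \right)} - 1217 = \left(-14\right) 21 - 1217 = -294 - 1217 = -1511$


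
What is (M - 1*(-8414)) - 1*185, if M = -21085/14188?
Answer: 116731967/14188 ≈ 8227.5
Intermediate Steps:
M = -21085/14188 (M = -21085*1/14188 = -21085/14188 ≈ -1.4861)
(M - 1*(-8414)) - 1*185 = (-21085/14188 - 1*(-8414)) - 1*185 = (-21085/14188 + 8414) - 185 = 119356747/14188 - 185 = 116731967/14188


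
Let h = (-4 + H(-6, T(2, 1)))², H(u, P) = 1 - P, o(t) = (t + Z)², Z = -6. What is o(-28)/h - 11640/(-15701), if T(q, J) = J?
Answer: 4584149/62804 ≈ 72.991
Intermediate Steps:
o(t) = (-6 + t)² (o(t) = (t - 6)² = (-6 + t)²)
h = 16 (h = (-4 + (1 - 1*1))² = (-4 + (1 - 1))² = (-4 + 0)² = (-4)² = 16)
o(-28)/h - 11640/(-15701) = (-6 - 28)²/16 - 11640/(-15701) = (-34)²*(1/16) - 11640*(-1/15701) = 1156*(1/16) + 11640/15701 = 289/4 + 11640/15701 = 4584149/62804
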